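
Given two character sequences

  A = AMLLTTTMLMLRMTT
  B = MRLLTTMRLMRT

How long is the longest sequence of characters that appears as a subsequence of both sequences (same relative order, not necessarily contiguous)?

Taking M (A #2, B #1) → L (A #3, B #3) → L (A #4, B #4) → T (A #6, B #5) → T (A #7, B #6) → M (A #8, B #7) → L (A #9, B #9) → M (A #10, B #10) → R (A #12, B #11) → T (A #15, B #12) gives a common subsequence of length 10. Since dp[15][12] = 10, nothing longer is possible.

10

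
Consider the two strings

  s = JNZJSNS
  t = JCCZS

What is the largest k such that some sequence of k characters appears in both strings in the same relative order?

Let dp[i][j] be the LCS length of the first i characters of s and the first j characters of t. dp[i][j] = dp[i-1][j-1]+1 when the i-th and j-th characters match, else max(dp[i-1][j], dp[i][j-1]).
    ·  J  C  C  Z  S
 ·  0  0  0  0  0  0
 J  0  1  1  1  1  1
 N  0  1  1  1  1  1
 Z  0  1  1  1  2  2
 J  0  1  1  1  2  2
 S  0  1  1  1  2  3
 N  0  1  1  1  2  3
 S  0  1  1  1  2  3
dp[7][5] = 3. One LCS (by backtracking along matches): JZS.

3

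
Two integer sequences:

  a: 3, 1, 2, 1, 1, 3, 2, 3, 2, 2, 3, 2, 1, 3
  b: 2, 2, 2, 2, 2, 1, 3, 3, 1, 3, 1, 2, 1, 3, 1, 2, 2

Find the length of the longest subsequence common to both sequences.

8

Taking 2 (a #3, b #5), then 1 (a #4, b #6), then 1 (a #5, b #9), then 3 (a #6, b #10), then 2 (a #7, b #12), then 3 (a #8, b #14), then 2 (a #10, b #16), then 2 (a #12, b #17) gives a common subsequence of length 8. The LCS DP gives dp[14][17] = 8, so this is optimal.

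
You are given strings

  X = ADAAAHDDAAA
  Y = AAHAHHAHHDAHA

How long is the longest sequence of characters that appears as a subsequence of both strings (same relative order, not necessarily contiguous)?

8

Taking A (X #1, Y #1); then A (X #3, Y #2); then A (X #4, Y #4); then A (X #5, Y #7); then H (X #6, Y #9); then D (X #8, Y #10); then A (X #9, Y #11); then A (X #11, Y #13) gives a common subsequence of length 8. The LCS DP gives dp[11][13] = 8, so this is optimal.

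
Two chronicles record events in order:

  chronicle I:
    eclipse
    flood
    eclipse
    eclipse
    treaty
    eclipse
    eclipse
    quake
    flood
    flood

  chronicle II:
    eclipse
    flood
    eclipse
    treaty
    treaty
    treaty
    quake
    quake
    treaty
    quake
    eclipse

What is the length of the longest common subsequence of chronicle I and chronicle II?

Pick eclipse (chronicle I #1, chronicle II #1); then flood (chronicle I #2, chronicle II #2); then eclipse (chronicle I #3, chronicle II #3); then treaty (chronicle I #5, chronicle II #9); then eclipse (chronicle I #7, chronicle II #11); all 5 events appear in both, in order, and the DP table's final entry dp[10][11] is also 5, so no common subsequence is longer.

5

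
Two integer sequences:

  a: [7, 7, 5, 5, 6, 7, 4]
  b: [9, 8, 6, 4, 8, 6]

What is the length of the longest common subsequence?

One common subsequence of length 2: 6 at a[5]=b[3], 4 at a[7]=b[4]. The LCS DP gives dp[7][6] = 2, so this is optimal.

2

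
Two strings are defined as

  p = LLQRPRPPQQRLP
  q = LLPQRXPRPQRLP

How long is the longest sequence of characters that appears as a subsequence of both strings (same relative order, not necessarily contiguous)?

11

Pick L [1,1], then L [2,2], then Q [3,4], then R [4,5], then P [5,7], then R [6,8], then P [8,9], then Q [10,10], then R [11,11], then L [12,12], then P [13,13]; all 11 characters appear in both, in order. dp[13][13] = 11 confirms this is the maximum.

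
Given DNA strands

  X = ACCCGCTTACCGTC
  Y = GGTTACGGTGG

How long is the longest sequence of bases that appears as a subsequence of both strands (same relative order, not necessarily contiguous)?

7

Pick G at X[5]=Y[2]; then T at X[7]=Y[3]; then T at X[8]=Y[4]; then A at X[9]=Y[5]; then C at X[10]=Y[6]; then G at X[12]=Y[8]; then T at X[13]=Y[9]; all 7 bases appear in both, in order. Since dp[14][11] = 7, nothing longer is possible.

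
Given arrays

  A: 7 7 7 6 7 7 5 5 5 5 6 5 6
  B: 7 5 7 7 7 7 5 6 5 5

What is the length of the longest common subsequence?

8

Let dp[i][j] be the LCS length of the first i values of A and the first j values of B. dp[i][j] = dp[i-1][j-1]+1 when the i-th and j-th values match, else max(dp[i-1][j], dp[i][j-1]).
    ·  7  5  7  7  7  7  5  6  5  5
 ·  0  0  0  0  0  0  0  0  0  0  0
 7  0  1  1  1  1  1  1  1  1  1  1
 7  0  1  1  2  2  2  2  2  2  2  2
 7  0  1  1  2  3  3  3  3  3  3  3
 6  0  1  1  2  3  3  3  3  4  4  4
 7  0  1  1  2  3  4  4  4  4  4  4
 7  0  1  1  2  3  4  5  5  5  5  5
 5  0  1  2  2  3  4  5  6  6  6  6
 5  0  1  2  2  3  4  5  6  6  7  7
 5  0  1  2  2  3  4  5  6  6  7  8
 5  0  1  2  2  3  4  5  6  6  7  8
 6  0  1  2  2  3  4  5  6  7  7  8
 5  0  1  2  2  3  4  5  6  7  8  8
 6  0  1  2  2  3  4  5  6  7  8  8
dp[13][10] = 8. One LCS (by backtracking along matches): 7, 7, 7, 7, 7, 5, 5, 5.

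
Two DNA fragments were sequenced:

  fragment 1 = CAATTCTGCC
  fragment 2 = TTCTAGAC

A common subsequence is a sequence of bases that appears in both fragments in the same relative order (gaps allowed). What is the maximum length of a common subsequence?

6

One common subsequence of length 6: T [4,1]; then T [5,2]; then C [6,3]; then T [7,4]; then G [8,6]; then C [10,8]. Since dp[10][8] = 6, nothing longer is possible.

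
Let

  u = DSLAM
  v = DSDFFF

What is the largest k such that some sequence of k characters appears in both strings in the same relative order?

2

Match D [1,1] → S [2,2] — 2 characters in the same relative order in both. dp[5][6] = 2 confirms this is the maximum.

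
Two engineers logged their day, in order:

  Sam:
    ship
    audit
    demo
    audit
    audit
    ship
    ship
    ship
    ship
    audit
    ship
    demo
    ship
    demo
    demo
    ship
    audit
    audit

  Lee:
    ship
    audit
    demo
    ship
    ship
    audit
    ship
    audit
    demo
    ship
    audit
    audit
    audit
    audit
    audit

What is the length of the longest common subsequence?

Match ship (Sam #1, Lee #1) → audit (Sam #2, Lee #2) → demo (Sam #3, Lee #3) → ship (Sam #6, Lee #4) → ship (Sam #7, Lee #5) → ship (Sam #9, Lee #7) → audit (Sam #10, Lee #8) → demo (Sam #12, Lee #9) → ship (Sam #13, Lee #10) → audit (Sam #17, Lee #14) → audit (Sam #18, Lee #15) — 11 tasks in the same relative order in both. The LCS DP gives dp[18][15] = 11, so this is optimal.

11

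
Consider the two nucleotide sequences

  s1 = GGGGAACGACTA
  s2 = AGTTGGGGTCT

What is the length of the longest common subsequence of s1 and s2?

7

Taking G (s1 #1, s2 #2); then G (s1 #2, s2 #5); then G (s1 #3, s2 #6); then G (s1 #4, s2 #7); then G (s1 #8, s2 #8); then C (s1 #10, s2 #10); then T (s1 #11, s2 #11) gives a common subsequence of length 7, and the DP table's final entry dp[12][11] is also 7, so no common subsequence is longer.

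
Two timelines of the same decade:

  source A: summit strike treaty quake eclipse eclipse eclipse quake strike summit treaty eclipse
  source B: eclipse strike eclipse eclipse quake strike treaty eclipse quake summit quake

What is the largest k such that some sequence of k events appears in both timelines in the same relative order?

7

Pick strike at source A[2]=source B[2], eclipse at source A[6]=source B[3], eclipse at source A[7]=source B[4], quake at source A[8]=source B[5], strike at source A[9]=source B[6], treaty at source A[11]=source B[7], eclipse at source A[12]=source B[8]; all 7 events appear in both, in order. Since dp[12][11] = 7, nothing longer is possible.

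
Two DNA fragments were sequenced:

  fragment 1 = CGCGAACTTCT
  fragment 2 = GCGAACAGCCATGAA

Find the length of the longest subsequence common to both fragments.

8

One common subsequence of length 8: G [2,1], C [3,2], G [4,3], A [5,5], A [6,7], C [7,9], C [10,10], T [11,12]. Since dp[11][15] = 8, nothing longer is possible.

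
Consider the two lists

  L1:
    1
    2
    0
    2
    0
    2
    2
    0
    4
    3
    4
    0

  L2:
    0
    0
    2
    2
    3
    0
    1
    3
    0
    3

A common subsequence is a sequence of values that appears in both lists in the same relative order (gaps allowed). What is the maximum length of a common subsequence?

One common subsequence of length 7: 0 [3,1]; then 0 [5,2]; then 2 [6,3]; then 2 [7,4]; then 0 [8,6]; then 3 [10,8]; then 0 [12,9]. dp[12][10] = 7 confirms this is the maximum.

7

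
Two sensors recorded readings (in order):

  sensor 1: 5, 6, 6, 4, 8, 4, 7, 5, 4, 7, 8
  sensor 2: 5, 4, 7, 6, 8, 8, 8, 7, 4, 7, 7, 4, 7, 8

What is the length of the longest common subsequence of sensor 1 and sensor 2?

Taking 5 (sensor 1 #1, sensor 2 #1), then 6 (sensor 1 #2, sensor 2 #4), then 8 (sensor 1 #5, sensor 2 #7), then 4 (sensor 1 #6, sensor 2 #9), then 7 (sensor 1 #7, sensor 2 #11), then 4 (sensor 1 #9, sensor 2 #12), then 7 (sensor 1 #10, sensor 2 #13), then 8 (sensor 1 #11, sensor 2 #14) gives a common subsequence of length 8. dp[11][14] = 8 confirms this is the maximum.

8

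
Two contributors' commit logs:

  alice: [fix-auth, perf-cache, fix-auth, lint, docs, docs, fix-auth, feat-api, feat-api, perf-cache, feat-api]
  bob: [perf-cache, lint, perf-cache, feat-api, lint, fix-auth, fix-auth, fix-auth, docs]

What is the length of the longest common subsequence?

4

Match perf-cache at alice[2]=bob[1] → lint at alice[4]=bob[2] → perf-cache at alice[10]=bob[3] → feat-api at alice[11]=bob[4] — 4 commits in the same relative order in both. dp[11][9] = 4 confirms this is the maximum.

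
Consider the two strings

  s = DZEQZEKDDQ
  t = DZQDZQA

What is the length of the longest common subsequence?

Match D [1,1], then Z [2,2], then Q [4,3], then Z [5,5], then Q [10,6] — 5 characters in the same relative order in both, and the DP table's final entry dp[10][7] is also 5, so no common subsequence is longer.

5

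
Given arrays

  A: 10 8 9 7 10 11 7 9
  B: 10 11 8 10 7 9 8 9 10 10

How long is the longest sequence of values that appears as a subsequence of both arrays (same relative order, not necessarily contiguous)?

Pick 10 at A[1]=B[1] → 8 at A[2]=B[3] → 10 at A[5]=B[4] → 7 at A[7]=B[5] → 9 at A[8]=B[8]; all 5 values appear in both, in order. Since dp[8][10] = 5, nothing longer is possible.

5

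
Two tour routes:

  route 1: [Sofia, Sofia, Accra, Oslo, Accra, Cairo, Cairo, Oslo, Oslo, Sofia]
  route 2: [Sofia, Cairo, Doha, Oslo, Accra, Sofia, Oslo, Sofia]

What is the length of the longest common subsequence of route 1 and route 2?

Pick Sofia at route 1[1]=route 2[1], then Oslo at route 1[4]=route 2[4], then Accra at route 1[5]=route 2[5], then Oslo at route 1[9]=route 2[7], then Sofia at route 1[10]=route 2[8]; all 5 stops appear in both, in order. The LCS DP gives dp[10][8] = 5, so this is optimal.

5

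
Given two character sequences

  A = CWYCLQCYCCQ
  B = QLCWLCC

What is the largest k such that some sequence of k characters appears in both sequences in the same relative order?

5

Match C [1,3] → W [2,4] → L [5,5] → C [9,6] → C [10,7] — 5 characters in the same relative order in both. The LCS DP gives dp[11][7] = 5, so this is optimal.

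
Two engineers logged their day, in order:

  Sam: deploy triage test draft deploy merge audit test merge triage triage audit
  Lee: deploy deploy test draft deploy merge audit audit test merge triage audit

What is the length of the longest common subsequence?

10

Match deploy [1,2], then test [3,3], then draft [4,4], then deploy [5,5], then merge [6,6], then audit [7,8], then test [8,9], then merge [9,10], then triage [11,11], then audit [12,12] — 10 tasks in the same relative order in both. The LCS DP gives dp[12][12] = 10, so this is optimal.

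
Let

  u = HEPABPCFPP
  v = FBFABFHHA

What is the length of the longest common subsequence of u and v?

One common subsequence of length 3: A (u #4, v #4), B (u #5, v #5), F (u #8, v #6). The LCS DP gives dp[10][9] = 3, so this is optimal.

3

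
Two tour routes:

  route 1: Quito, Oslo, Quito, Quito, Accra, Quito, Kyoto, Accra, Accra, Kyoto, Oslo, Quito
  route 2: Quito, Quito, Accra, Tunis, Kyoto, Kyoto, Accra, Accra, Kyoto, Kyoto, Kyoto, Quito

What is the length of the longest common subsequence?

8

Match Quito [3,1] → Quito [4,2] → Accra [5,3] → Kyoto [7,6] → Accra [8,7] → Accra [9,8] → Kyoto [10,11] → Quito [12,12] — 8 stops in the same relative order in both. The LCS DP gives dp[12][12] = 8, so this is optimal.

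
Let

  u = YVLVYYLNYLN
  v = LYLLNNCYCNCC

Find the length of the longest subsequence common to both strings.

Match Y [1,2] → L [3,3] → L [7,4] → N [8,6] → Y [9,8] → N [11,10] — 6 characters in the same relative order in both, and the DP table's final entry dp[11][12] is also 6, so no common subsequence is longer.

6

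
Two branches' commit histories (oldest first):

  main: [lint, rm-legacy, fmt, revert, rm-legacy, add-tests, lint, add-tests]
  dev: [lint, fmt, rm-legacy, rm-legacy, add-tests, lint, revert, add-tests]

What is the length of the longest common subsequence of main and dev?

Pick lint (main #1, dev #1); then rm-legacy (main #2, dev #3); then rm-legacy (main #5, dev #4); then add-tests (main #6, dev #5); then lint (main #7, dev #6); then add-tests (main #8, dev #8); all 6 commits appear in both, in order. dp[8][8] = 6 confirms this is the maximum.

6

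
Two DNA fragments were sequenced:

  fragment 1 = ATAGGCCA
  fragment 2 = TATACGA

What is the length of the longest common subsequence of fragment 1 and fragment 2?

5

Let dp[i][j] be the LCS length of the first i bases of fragment 1 and the first j bases of fragment 2. dp[i][j] = dp[i-1][j-1]+1 when the i-th and j-th bases match, else max(dp[i-1][j], dp[i][j-1]).
    ·  T  A  T  A  C  G  A
 ·  0  0  0  0  0  0  0  0
 A  0  0  1  1  1  1  1  1
 T  0  1  1  2  2  2  2  2
 A  0  1  2  2  3  3  3  3
 G  0  1  2  2  3  3  4  4
 G  0  1  2  2  3  3  4  4
 C  0  1  2  2  3  4  4  4
 C  0  1  2  2  3  4  4  4
 A  0  1  2  2  3  4  4  5
dp[8][7] = 5. One LCS (by backtracking along matches): ATAGA.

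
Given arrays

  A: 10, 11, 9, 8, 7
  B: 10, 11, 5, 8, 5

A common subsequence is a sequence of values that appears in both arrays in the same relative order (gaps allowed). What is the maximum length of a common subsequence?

Taking 10 [1,1], 11 [2,2], 8 [4,4] gives a common subsequence of length 3. Since dp[5][5] = 3, nothing longer is possible.

3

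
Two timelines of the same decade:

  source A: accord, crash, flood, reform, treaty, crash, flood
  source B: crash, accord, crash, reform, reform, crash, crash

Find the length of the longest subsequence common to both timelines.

Pick accord [1,2] → crash [2,3] → reform [4,5] → crash [6,7]; all 4 events appear in both, in order. Since dp[7][7] = 4, nothing longer is possible.

4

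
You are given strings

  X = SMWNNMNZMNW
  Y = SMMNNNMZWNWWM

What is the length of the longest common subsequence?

Let dp[i][j] be the LCS length of the first i characters of X and the first j characters of Y. dp[i][j] = dp[i-1][j-1]+1 when the i-th and j-th characters match, else max(dp[i-1][j], dp[i][j-1]).
    ·  S  M  M  N  N  N  M  Z  W  N  W  W  M
 ·  0  0  0  0  0  0  0  0  0  0  0  0  0  0
 S  0  1  1  1  1  1  1  1  1  1  1  1  1  1
 M  0  1  2  2  2  2  2  2  2  2  2  2  2  2
 W  0  1  2  2  2  2  2  2  2  3  3  3  3  3
 N  0  1  2  2  3  3  3  3  3  3  4  4  4  4
 N  0  1  2  2  3  4  4  4  4  4  4  4  4  4
 M  0  1  2  3  3  4  4  5  5  5  5  5  5  5
 N  0  1  2  3  4  4  5  5  5  5  6  6  6  6
 Z  0  1  2  3  4  4  5  5  6  6  6  6  6  6
 M  0  1  2  3  4  4  5  6  6  6  6  6  6  7
 N  0  1  2  3  4  5  5  6  6  6  7  7  7  7
 W  0  1  2  3  4  5  5  6  6  7  7  8  8  8
dp[11][13] = 8. One LCS (by backtracking along matches): SMNNMZNW.

8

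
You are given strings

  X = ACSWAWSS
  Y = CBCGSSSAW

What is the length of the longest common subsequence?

Let dp[i][j] be the LCS length of the first i characters of X and the first j characters of Y. dp[i][j] = dp[i-1][j-1]+1 when the i-th and j-th characters match, else max(dp[i-1][j], dp[i][j-1]).
    ·  C  B  C  G  S  S  S  A  W
 ·  0  0  0  0  0  0  0  0  0  0
 A  0  0  0  0  0  0  0  0  1  1
 C  0  1  1  1  1  1  1  1  1  1
 S  0  1  1  1  1  2  2  2  2  2
 W  0  1  1  1  1  2  2  2  2  3
 A  0  1  1  1  1  2  2  2  3  3
 W  0  1  1  1  1  2  2  2  3  4
 S  0  1  1  1  1  2  3  3  3  4
 S  0  1  1  1  1  2  3  4  4  4
dp[8][9] = 4. One LCS (by backtracking along matches): CSAW.

4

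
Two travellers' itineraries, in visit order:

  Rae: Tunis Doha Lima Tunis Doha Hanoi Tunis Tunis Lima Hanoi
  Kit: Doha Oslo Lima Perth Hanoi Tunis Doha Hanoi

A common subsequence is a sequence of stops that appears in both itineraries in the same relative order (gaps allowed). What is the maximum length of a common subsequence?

Taking Doha at Rae[2]=Kit[1]; then Lima at Rae[3]=Kit[3]; then Tunis at Rae[4]=Kit[6]; then Doha at Rae[5]=Kit[7]; then Hanoi at Rae[10]=Kit[8] gives a common subsequence of length 5, and the DP table's final entry dp[10][8] is also 5, so no common subsequence is longer.

5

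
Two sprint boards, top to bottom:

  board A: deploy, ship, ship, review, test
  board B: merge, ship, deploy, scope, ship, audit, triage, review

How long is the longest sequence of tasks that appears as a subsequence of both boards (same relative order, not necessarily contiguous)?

One common subsequence of length 3: deploy [1,3]; then ship [2,5]; then review [4,8], and the DP table's final entry dp[5][8] is also 3, so no common subsequence is longer.

3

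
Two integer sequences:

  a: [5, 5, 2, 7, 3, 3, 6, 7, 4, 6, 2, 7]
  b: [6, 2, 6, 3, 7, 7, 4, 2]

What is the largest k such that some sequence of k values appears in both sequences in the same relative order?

Taking 2 [3,2], 7 [4,5], 7 [8,6], 4 [9,7], 2 [11,8] gives a common subsequence of length 5. Since dp[12][8] = 5, nothing longer is possible.

5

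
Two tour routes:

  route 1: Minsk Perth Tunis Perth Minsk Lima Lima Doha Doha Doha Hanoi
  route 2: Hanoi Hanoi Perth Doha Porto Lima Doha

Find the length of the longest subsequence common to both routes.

3

Taking Perth [2,3], Lima [7,6], Doha [10,7] gives a common subsequence of length 3. Since dp[11][7] = 3, nothing longer is possible.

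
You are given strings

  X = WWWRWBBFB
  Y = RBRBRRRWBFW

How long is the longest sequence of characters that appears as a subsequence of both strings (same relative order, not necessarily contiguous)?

4

Pick R [4,7]; then W [5,8]; then B [7,9]; then F [8,10]; all 4 characters appear in both, in order, and the DP table's final entry dp[9][11] is also 4, so no common subsequence is longer.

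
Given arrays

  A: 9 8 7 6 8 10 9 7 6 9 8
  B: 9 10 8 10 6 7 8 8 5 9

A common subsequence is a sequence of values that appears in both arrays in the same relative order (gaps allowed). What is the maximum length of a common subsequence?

5

Match 9 at A[1]=B[1] → 8 at A[2]=B[3] → 7 at A[3]=B[6] → 8 at A[5]=B[8] → 9 at A[10]=B[10] — 5 values in the same relative order in both. dp[11][10] = 5 confirms this is the maximum.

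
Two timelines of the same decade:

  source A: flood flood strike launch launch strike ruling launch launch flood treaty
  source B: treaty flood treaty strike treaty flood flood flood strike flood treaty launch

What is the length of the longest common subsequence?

Pick flood [1,7], then flood [2,8], then strike [6,9], then flood [10,10], then treaty [11,11]; all 5 events appear in both, in order. The LCS DP gives dp[11][12] = 5, so this is optimal.

5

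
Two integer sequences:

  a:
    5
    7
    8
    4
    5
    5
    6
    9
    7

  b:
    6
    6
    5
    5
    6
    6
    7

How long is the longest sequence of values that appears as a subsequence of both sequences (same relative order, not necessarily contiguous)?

4

Let dp[i][j] be the LCS length of the first i values of a and the first j values of b. dp[i][j] = dp[i-1][j-1]+1 when the i-th and j-th values match, else max(dp[i-1][j], dp[i][j-1]).
    ·  6  6  5  5  6  6  7
 ·  0  0  0  0  0  0  0  0
 5  0  0  0  1  1  1  1  1
 7  0  0  0  1  1  1  1  2
 8  0  0  0  1  1  1  1  2
 4  0  0  0  1  1  1  1  2
 5  0  0  0  1  2  2  2  2
 5  0  0  0  1  2  2  2  2
 6  0  1  1  1  2  3  3  3
 9  0  1  1  1  2  3  3  3
 7  0  1  1  1  2  3  3  4
dp[9][7] = 4. One LCS (by backtracking along matches): 5, 5, 6, 7.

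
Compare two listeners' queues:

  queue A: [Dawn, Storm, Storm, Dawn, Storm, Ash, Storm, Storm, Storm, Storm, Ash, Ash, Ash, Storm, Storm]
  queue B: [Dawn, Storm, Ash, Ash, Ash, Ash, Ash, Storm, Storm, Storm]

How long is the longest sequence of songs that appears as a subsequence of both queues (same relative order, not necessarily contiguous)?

One common subsequence of length 8: Dawn (queue A #1, queue B #1), then Storm (queue A #2, queue B #2), then Ash (queue A #6, queue B #4), then Ash (queue A #11, queue B #5), then Ash (queue A #12, queue B #6), then Ash (queue A #13, queue B #7), then Storm (queue A #14, queue B #9), then Storm (queue A #15, queue B #10). The LCS DP gives dp[15][10] = 8, so this is optimal.

8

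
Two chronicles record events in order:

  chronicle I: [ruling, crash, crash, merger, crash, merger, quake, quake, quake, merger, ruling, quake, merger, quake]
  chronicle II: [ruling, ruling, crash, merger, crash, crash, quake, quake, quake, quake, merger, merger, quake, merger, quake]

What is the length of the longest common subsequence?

Pick ruling [1,2], then crash [2,3], then crash [3,5], then crash [5,6], then quake [7,8], then quake [8,9], then quake [9,10], then merger [10,12], then quake [12,13], then merger [13,14], then quake [14,15]; all 11 events appear in both, in order. The LCS DP gives dp[14][15] = 11, so this is optimal.

11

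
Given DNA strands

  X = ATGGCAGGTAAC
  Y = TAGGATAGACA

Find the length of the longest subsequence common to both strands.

8

Let dp[i][j] be the LCS length of the first i bases of X and the first j bases of Y. dp[i][j] = dp[i-1][j-1]+1 when the i-th and j-th bases match, else max(dp[i-1][j], dp[i][j-1]).
    ·  T  A  G  G  A  T  A  G  A  C  A
 ·  0  0  0  0  0  0  0  0  0  0  0  0
 A  0  0  1  1  1  1  1  1  1  1  1  1
 T  0  1  1  1  1  1  2  2  2  2  2  2
 G  0  1  1  2  2  2  2  2  3  3  3  3
 G  0  1  1  2  3  3  3  3  3  3  3  3
 C  0  1  1  2  3  3  3  3  3  3  4  4
 A  0  1  2  2  3  4  4  4  4  4  4  5
 G  0  1  2  3  3  4  4  4  5  5  5  5
 G  0  1  2  3  4  4  4  4  5  5  5  5
 T  0  1  2  3  4  4  5  5  5  5  5  5
 A  0  1  2  3  4  5  5  6  6  6  6  6
 A  0  1  2  3  4  5  5  6  6  7  7  7
 C  0  1  2  3  4  5  5  6  6  7  8  8
dp[12][11] = 8. One LCS (by backtracking along matches): AGGATAAC.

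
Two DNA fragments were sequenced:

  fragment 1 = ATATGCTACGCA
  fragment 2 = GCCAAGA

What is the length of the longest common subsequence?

Let dp[i][j] be the LCS length of the first i bases of fragment 1 and the first j bases of fragment 2. dp[i][j] = dp[i-1][j-1]+1 when the i-th and j-th bases match, else max(dp[i-1][j], dp[i][j-1]).
    ·  G  C  C  A  A  G  A
 ·  0  0  0  0  0  0  0  0
 A  0  0  0  0  1  1  1  1
 T  0  0  0  0  1  1  1  1
 A  0  0  0  0  1  2  2  2
 T  0  0  0  0  1  2  2  2
 G  0  1  1  1  1  2  3  3
 C  0  1  2  2  2  2  3  3
 T  0  1  2  2  2  2  3  3
 A  0  1  2  2  3  3  3  4
 C  0  1  2  3  3  3  3  4
 G  0  1  2  3  3  3  4  4
 C  0  1  2  3  3  3  4  4
 A  0  1  2  3  4  4  4  5
dp[12][7] = 5. One LCS (by backtracking along matches): GCAGA.

5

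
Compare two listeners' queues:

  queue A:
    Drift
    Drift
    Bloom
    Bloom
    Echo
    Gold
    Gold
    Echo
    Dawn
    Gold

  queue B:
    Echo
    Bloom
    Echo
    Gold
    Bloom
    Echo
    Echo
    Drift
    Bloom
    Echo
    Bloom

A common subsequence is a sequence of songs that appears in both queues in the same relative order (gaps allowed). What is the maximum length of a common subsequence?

Pick Bloom (queue A #3, queue B #2), then Bloom (queue A #4, queue B #5), then Echo (queue A #5, queue B #7), then Echo (queue A #8, queue B #10); all 4 songs appear in both, in order. Since dp[10][11] = 4, nothing longer is possible.

4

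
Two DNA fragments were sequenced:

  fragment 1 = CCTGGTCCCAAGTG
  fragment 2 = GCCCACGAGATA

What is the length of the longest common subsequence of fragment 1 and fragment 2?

8

Taking G at fragment 1[5]=fragment 2[1] → C at fragment 1[7]=fragment 2[2] → C at fragment 1[8]=fragment 2[3] → C at fragment 1[9]=fragment 2[4] → A at fragment 1[10]=fragment 2[5] → A at fragment 1[11]=fragment 2[8] → G at fragment 1[12]=fragment 2[9] → T at fragment 1[13]=fragment 2[11] gives a common subsequence of length 8. Since dp[14][12] = 8, nothing longer is possible.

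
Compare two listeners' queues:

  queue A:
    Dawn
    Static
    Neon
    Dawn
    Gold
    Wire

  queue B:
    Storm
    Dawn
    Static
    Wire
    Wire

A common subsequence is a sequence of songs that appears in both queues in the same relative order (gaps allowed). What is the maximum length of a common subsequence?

3

Pick Dawn at queue A[1]=queue B[2], then Static at queue A[2]=queue B[3], then Wire at queue A[6]=queue B[5]; all 3 songs appear in both, in order. dp[6][5] = 3 confirms this is the maximum.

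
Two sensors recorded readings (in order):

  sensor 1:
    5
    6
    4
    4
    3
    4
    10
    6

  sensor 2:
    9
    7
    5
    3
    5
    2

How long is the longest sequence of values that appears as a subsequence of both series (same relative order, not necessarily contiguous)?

2

Match 5 [1,3] → 3 [5,4] — 2 values in the same relative order in both, and the DP table's final entry dp[8][6] is also 2, so no common subsequence is longer.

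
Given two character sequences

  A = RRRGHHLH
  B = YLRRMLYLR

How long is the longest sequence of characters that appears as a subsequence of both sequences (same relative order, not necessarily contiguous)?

3

Pick R [1,3], R [2,4], R [3,9]; all 3 characters appear in both, in order, and the DP table's final entry dp[8][9] is also 3, so no common subsequence is longer.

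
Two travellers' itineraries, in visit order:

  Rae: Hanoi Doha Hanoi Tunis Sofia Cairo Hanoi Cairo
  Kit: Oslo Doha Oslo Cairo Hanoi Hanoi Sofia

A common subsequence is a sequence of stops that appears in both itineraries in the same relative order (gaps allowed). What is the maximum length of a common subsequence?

3

Match Hanoi (Rae #1, Kit #5), Hanoi (Rae #3, Kit #6), Sofia (Rae #5, Kit #7) — 3 stops in the same relative order in both. dp[8][7] = 3 confirms this is the maximum.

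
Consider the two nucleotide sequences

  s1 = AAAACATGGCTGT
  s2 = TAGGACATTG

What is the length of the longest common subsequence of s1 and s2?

7

Match A (s1 #1, s2 #2) → A (s1 #4, s2 #5) → C (s1 #5, s2 #6) → A (s1 #6, s2 #7) → T (s1 #7, s2 #8) → T (s1 #11, s2 #9) → G (s1 #12, s2 #10) — 7 bases in the same relative order in both. dp[13][10] = 7 confirms this is the maximum.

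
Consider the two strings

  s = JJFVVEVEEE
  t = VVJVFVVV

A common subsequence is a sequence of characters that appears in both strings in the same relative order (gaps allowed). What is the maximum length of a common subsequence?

5

Let dp[i][j] be the LCS length of the first i characters of s and the first j characters of t. dp[i][j] = dp[i-1][j-1]+1 when the i-th and j-th characters match, else max(dp[i-1][j], dp[i][j-1]).
    ·  V  V  J  V  F  V  V  V
 ·  0  0  0  0  0  0  0  0  0
 J  0  0  0  1  1  1  1  1  1
 J  0  0  0  1  1  1  1  1  1
 F  0  0  0  1  1  2  2  2  2
 V  0  1  1  1  2  2  3  3  3
 V  0  1  2  2  2  2  3  4  4
 E  0  1  2  2  2  2  3  4  4
 V  0  1  2  2  3  3  3  4  5
 E  0  1  2  2  3  3  3  4  5
 E  0  1  2  2  3  3  3  4  5
 E  0  1  2  2  3  3  3  4  5
dp[10][8] = 5. One LCS (by backtracking along matches): JFVVV.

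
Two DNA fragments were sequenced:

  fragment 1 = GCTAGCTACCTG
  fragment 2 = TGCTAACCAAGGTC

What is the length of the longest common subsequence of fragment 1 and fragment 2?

8

One common subsequence of length 8: G at fragment 1[1]=fragment 2[2]; then C at fragment 1[2]=fragment 2[3]; then T at fragment 1[3]=fragment 2[4]; then A at fragment 1[4]=fragment 2[5]; then A at fragment 1[8]=fragment 2[6]; then C at fragment 1[9]=fragment 2[7]; then C at fragment 1[10]=fragment 2[8]; then T at fragment 1[11]=fragment 2[13]. The LCS DP gives dp[12][14] = 8, so this is optimal.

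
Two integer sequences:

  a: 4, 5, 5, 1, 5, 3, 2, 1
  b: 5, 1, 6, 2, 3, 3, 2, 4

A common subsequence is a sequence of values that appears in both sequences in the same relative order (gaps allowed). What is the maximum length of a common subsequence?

4

Pick 5 at a[3]=b[1], 1 at a[4]=b[2], 3 at a[6]=b[6], 2 at a[7]=b[7]; all 4 values appear in both, in order. The LCS DP gives dp[8][8] = 4, so this is optimal.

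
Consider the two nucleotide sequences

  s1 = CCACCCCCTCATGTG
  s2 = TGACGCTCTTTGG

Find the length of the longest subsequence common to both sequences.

Taking A [3,3] → C [4,4] → C [5,6] → C [6,8] → T [9,10] → T [12,11] → G [13,12] → G [15,13] gives a common subsequence of length 8, and the DP table's final entry dp[15][13] is also 8, so no common subsequence is longer.

8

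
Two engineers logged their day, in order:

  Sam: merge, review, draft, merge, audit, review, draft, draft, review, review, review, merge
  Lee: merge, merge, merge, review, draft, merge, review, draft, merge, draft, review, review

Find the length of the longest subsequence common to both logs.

9

Match merge [1,3], review [2,4], draft [3,5], merge [4,6], review [6,7], draft [7,8], draft [8,10], review [10,11], review [11,12] — 9 tasks in the same relative order in both. dp[12][12] = 9 confirms this is the maximum.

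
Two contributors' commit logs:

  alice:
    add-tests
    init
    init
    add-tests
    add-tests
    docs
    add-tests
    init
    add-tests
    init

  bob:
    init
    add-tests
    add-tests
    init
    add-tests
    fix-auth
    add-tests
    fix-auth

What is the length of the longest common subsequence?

Match init (alice #3, bob #1), then add-tests (alice #4, bob #2), then add-tests (alice #5, bob #3), then add-tests (alice #7, bob #5), then add-tests (alice #9, bob #7) — 5 commits in the same relative order in both. dp[10][8] = 5 confirms this is the maximum.

5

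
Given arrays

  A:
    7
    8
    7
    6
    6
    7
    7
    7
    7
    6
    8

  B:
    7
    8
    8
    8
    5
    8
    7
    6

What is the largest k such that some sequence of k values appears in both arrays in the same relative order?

Let dp[i][j] be the LCS length of the first i values of A and the first j values of B. dp[i][j] = dp[i-1][j-1]+1 when the i-th and j-th values match, else max(dp[i-1][j], dp[i][j-1]).
    ·  7  8  8  8  5  8  7  6
 ·  0  0  0  0  0  0  0  0  0
 7  0  1  1  1  1  1  1  1  1
 8  0  1  2  2  2  2  2  2  2
 7  0  1  2  2  2  2  2  3  3
 6  0  1  2  2  2  2  2  3  4
 6  0  1  2  2  2  2  2  3  4
 7  0  1  2  2  2  2  2  3  4
 7  0  1  2  2  2  2  2  3  4
 7  0  1  2  2  2  2  2  3  4
 7  0  1  2  2  2  2  2  3  4
 6  0  1  2  2  2  2  2  3  4
 8  0  1  2  3  3  3  3  3  4
dp[11][8] = 4. One LCS (by backtracking along matches): 7, 8, 7, 6.

4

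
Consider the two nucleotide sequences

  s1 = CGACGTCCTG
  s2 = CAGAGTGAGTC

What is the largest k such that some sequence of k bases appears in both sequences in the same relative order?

One common subsequence of length 6: C (s1 #1, s2 #1); then G (s1 #2, s2 #7); then A (s1 #3, s2 #8); then G (s1 #5, s2 #9); then T (s1 #6, s2 #10); then C (s1 #8, s2 #11), and the DP table's final entry dp[10][11] is also 6, so no common subsequence is longer.

6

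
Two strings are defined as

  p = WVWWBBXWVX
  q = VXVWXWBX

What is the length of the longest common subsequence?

5

Let dp[i][j] be the LCS length of the first i characters of p and the first j characters of q. dp[i][j] = dp[i-1][j-1]+1 when the i-th and j-th characters match, else max(dp[i-1][j], dp[i][j-1]).
    ·  V  X  V  W  X  W  B  X
 ·  0  0  0  0  0  0  0  0  0
 W  0  0  0  0  1  1  1  1  1
 V  0  1  1  1  1  1  1  1  1
 W  0  1  1  1  2  2  2  2  2
 W  0  1  1  1  2  2  3  3  3
 B  0  1  1  1  2  2  3  4  4
 B  0  1  1  1  2  2  3  4  4
 X  0  1  2  2  2  3  3  4  5
 W  0  1  2  2  3  3  4  4  5
 V  0  1  2  3  3  3  4  4  5
 X  0  1  2  3  3  4  4  4  5
dp[10][8] = 5. One LCS (by backtracking along matches): VWWBX.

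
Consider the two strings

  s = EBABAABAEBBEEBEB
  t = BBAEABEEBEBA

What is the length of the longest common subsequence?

Taking B at s[2]=t[1], B at s[4]=t[2], A at s[5]=t[3], A at s[8]=t[5], B at s[11]=t[6], E at s[12]=t[7], E at s[13]=t[8], B at s[14]=t[9], E at s[15]=t[10], B at s[16]=t[11] gives a common subsequence of length 10. The LCS DP gives dp[16][12] = 10, so this is optimal.

10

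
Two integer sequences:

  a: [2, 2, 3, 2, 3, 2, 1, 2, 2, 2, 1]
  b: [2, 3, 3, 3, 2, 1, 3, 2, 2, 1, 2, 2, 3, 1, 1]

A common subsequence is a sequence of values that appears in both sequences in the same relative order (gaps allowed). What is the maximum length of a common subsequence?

Pick 2 at a[1]=b[1], then 2 at a[2]=b[5], then 3 at a[3]=b[7], then 2 at a[4]=b[8], then 2 at a[6]=b[9], then 1 at a[7]=b[10], then 2 at a[8]=b[11], then 2 at a[9]=b[12], then 1 at a[11]=b[15]; all 9 values appear in both, in order. The LCS DP gives dp[11][15] = 9, so this is optimal.

9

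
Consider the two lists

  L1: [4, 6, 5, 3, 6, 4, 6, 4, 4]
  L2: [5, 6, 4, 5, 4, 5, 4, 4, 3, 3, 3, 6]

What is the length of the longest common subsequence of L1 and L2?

Let dp[i][j] be the LCS length of the first i values of L1 and the first j values of L2. dp[i][j] = dp[i-1][j-1]+1 when the i-th and j-th values match, else max(dp[i-1][j], dp[i][j-1]).
    ·  5  6  4  5  4  5  4  4  3  3  3  6
 ·  0  0  0  0  0  0  0  0  0  0  0  0  0
 4  0  0  0  1  1  1  1  1  1  1  1  1  1
 6  0  0  1  1  1  1  1  1  1  1  1  1  2
 5  0  1  1  1  2  2  2  2  2  2  2  2  2
 3  0  1  1  1  2  2  2  2  2  3  3  3  3
 6  0  1  2  2  2  2  2  2  2  3  3  3  4
 4  0  1  2  3  3  3  3  3  3  3  3  3  4
 6  0  1  2  3  3  3  3  3  3  3  3  3  4
 4  0  1  2  3  3  4  4  4  4  4  4  4  4
 4  0  1  2  3  3  4  4  5  5  5  5  5  5
dp[9][12] = 5. One LCS (by backtracking along matches): 4, 5, 4, 4, 4.

5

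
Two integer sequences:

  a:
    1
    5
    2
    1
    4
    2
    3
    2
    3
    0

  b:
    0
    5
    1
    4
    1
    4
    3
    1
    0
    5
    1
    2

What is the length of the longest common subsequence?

5

Pick 1 (a #1, b #3) → 1 (a #4, b #5) → 4 (a #5, b #6) → 3 (a #7, b #7) → 2 (a #8, b #12); all 5 values appear in both, in order. Since dp[10][12] = 5, nothing longer is possible.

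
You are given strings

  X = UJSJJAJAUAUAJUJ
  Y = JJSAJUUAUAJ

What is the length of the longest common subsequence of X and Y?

Taking J at X[2]=Y[2] → S at X[3]=Y[3] → A at X[6]=Y[4] → J at X[7]=Y[5] → U at X[9]=Y[7] → A at X[10]=Y[8] → U at X[11]=Y[9] → A at X[12]=Y[10] → J at X[15]=Y[11] gives a common subsequence of length 9. Since dp[15][11] = 9, nothing longer is possible.

9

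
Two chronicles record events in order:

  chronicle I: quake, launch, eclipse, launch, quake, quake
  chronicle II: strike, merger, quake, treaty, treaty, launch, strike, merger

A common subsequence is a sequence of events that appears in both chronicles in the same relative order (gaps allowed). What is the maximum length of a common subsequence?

2

One common subsequence of length 2: quake at chronicle I[1]=chronicle II[3]; then launch at chronicle I[2]=chronicle II[6]. Since dp[6][8] = 2, nothing longer is possible.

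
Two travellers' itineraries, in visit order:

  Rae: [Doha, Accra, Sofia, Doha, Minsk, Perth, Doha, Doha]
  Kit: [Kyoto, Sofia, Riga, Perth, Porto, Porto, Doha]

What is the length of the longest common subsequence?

3

Pick Sofia (Rae #3, Kit #2); then Perth (Rae #6, Kit #4); then Doha (Rae #8, Kit #7); all 3 stops appear in both, in order. dp[8][7] = 3 confirms this is the maximum.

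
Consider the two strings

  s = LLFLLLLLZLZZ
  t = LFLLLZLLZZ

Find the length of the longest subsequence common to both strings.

9

Let dp[i][j] be the LCS length of the first i characters of s and the first j characters of t. dp[i][j] = dp[i-1][j-1]+1 when the i-th and j-th characters match, else max(dp[i-1][j], dp[i][j-1]).
    ·  L  F  L  L  L  Z  L  L  Z  Z
 ·  0  0  0  0  0  0  0  0  0  0  0
 L  0  1  1  1  1  1  1  1  1  1  1
 L  0  1  1  2  2  2  2  2  2  2  2
 F  0  1  2  2  2  2  2  2  2  2  2
 L  0  1  2  3  3  3  3  3  3  3  3
 L  0  1  2  3  4  4  4  4  4  4  4
 L  0  1  2  3  4  5  5  5  5  5  5
 L  0  1  2  3  4  5  5  6  6  6  6
 L  0  1  2  3  4  5  5  6  7  7  7
 Z  0  1  2  3  4  5  6  6  7  8  8
 L  0  1  2  3  4  5  6  7  7  8  8
 Z  0  1  2  3  4  5  6  7  7  8  9
 Z  0  1  2  3  4  5  6  7  7  8  9
dp[12][10] = 9. One LCS (by backtracking along matches): LFLLLLLZZ.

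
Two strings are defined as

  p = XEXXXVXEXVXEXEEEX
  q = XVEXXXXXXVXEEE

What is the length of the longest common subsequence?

Taking X (p #1, q #1), E (p #2, q #3), X (p #3, q #5), X (p #4, q #6), X (p #5, q #7), X (p #7, q #8), X (p #9, q #9), V (p #10, q #10), X (p #13, q #11), E (p #14, q #12), E (p #15, q #13), E (p #16, q #14) gives a common subsequence of length 12. The LCS DP gives dp[17][14] = 12, so this is optimal.

12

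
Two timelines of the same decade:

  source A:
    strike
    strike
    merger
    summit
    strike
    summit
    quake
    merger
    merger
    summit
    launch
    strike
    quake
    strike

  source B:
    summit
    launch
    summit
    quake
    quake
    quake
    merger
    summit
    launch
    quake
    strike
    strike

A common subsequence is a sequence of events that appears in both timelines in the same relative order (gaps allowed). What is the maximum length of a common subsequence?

One common subsequence of length 8: summit (source A #4, source B #1); then summit (source A #6, source B #3); then quake (source A #7, source B #6); then merger (source A #9, source B #7); then summit (source A #10, source B #8); then launch (source A #11, source B #9); then strike (source A #12, source B #11); then strike (source A #14, source B #12), and the DP table's final entry dp[14][12] is also 8, so no common subsequence is longer.

8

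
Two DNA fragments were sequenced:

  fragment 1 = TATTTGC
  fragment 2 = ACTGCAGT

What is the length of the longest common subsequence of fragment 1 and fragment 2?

4

One common subsequence of length 4: A (fragment 1 #2, fragment 2 #1); then T (fragment 1 #5, fragment 2 #3); then G (fragment 1 #6, fragment 2 #4); then C (fragment 1 #7, fragment 2 #5). Since dp[7][8] = 4, nothing longer is possible.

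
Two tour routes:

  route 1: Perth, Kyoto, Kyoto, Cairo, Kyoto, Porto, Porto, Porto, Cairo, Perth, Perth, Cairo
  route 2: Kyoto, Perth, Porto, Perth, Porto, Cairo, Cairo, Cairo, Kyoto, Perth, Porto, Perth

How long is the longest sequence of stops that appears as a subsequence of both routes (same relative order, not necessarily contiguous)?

6

Pick Perth (route 1 #1, route 2 #2) → Porto (route 1 #6, route 2 #3) → Porto (route 1 #7, route 2 #5) → Cairo (route 1 #9, route 2 #8) → Perth (route 1 #10, route 2 #10) → Perth (route 1 #11, route 2 #12); all 6 stops appear in both, in order. The LCS DP gives dp[12][12] = 6, so this is optimal.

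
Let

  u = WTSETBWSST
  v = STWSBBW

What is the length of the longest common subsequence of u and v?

Let dp[i][j] be the LCS length of the first i characters of u and the first j characters of v. dp[i][j] = dp[i-1][j-1]+1 when the i-th and j-th characters match, else max(dp[i-1][j], dp[i][j-1]).
    ·  S  T  W  S  B  B  W
 ·  0  0  0  0  0  0  0  0
 W  0  0  0  1  1  1  1  1
 T  0  0  1  1  1  1  1  1
 S  0  1  1  1  2  2  2  2
 E  0  1  1  1  2  2  2  2
 T  0  1  2  2  2  2  2  2
 B  0  1  2  2  2  3  3  3
 W  0  1  2  3  3  3  3  4
 S  0  1  2  3  4  4  4  4
 S  0  1  2  3  4  4  4  4
 T  0  1  2  3  4  4  4  4
dp[10][7] = 4. One LCS (by backtracking along matches): WSBW.

4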